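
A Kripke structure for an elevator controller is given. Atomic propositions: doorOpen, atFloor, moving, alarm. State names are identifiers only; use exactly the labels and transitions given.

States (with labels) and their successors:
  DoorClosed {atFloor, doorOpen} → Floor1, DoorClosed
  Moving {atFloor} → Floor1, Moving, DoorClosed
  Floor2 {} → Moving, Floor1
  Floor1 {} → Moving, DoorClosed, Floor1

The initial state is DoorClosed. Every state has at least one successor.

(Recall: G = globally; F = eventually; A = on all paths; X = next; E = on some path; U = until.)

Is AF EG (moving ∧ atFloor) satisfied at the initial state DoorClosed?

No

States satisfying EG (moving ∧ atFloor): ∅.
States satisfying AF EG (moving ∧ atFloor): ∅.
There is a path from DoorClosed along which EG (moving ∧ atFloor) never holds.
DoorClosed ∉ Sat(AF EG (moving ∧ atFloor)).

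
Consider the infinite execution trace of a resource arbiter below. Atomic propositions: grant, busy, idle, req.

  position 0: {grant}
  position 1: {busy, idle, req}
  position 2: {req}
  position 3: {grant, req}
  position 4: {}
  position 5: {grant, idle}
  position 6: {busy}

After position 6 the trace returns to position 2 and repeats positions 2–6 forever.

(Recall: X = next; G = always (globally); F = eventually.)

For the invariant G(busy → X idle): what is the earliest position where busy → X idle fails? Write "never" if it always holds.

Check busy → X idle at each position in order: 0 ✓.
At position 1 the labels are {busy, idle, req} and the next position 2 has {req}, so busy → X idle is false there. This is the first violation.

1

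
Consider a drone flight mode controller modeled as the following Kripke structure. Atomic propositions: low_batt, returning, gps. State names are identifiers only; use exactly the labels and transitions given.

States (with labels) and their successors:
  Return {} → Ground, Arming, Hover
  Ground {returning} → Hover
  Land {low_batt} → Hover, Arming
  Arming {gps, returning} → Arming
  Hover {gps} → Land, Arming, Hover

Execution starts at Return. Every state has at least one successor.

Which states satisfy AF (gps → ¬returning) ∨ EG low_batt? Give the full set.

{Return, Ground, Land, Hover}

States satisfying gps → ¬returning: {Return, Ground, Land, Hover}.
States satisfying AF (gps → ¬returning): {Return, Ground, Land, Hover}.
States satisfying low_batt: {Land}.
States satisfying EG low_batt: ∅.
States satisfying AF (gps → ¬returning) ∨ EG low_batt: {Return, Ground, Land, Hover}.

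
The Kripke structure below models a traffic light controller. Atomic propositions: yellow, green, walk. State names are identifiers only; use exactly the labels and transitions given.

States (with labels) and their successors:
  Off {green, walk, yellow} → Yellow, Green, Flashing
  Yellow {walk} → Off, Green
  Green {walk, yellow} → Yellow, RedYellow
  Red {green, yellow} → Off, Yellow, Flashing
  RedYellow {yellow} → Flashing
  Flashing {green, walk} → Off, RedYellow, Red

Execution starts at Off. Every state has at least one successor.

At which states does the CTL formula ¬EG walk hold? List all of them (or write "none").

{Red, RedYellow}

States satisfying walk: {Off, Yellow, Green, Flashing}.
States satisfying EG walk: {Off, Yellow, Green, Flashing}.
States satisfying ¬EG walk: {Red, RedYellow}.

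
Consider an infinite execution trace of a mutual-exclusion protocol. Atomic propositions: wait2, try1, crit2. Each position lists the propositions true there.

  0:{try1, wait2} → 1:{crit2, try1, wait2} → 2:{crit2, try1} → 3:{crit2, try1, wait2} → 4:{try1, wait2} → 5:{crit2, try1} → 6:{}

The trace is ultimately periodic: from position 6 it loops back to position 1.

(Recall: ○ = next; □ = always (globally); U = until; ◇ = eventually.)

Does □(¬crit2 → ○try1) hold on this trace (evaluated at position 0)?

Holds

¬crit2 → ○try1 holds at every position 0..6, and those are all positions ever visited, so □(¬crit2 → ○try1) holds.
Positions where ¬crit2 holds: 0, 4, 6.
Check ○try1 at each: 0→ok, 4→ok, 6→ok.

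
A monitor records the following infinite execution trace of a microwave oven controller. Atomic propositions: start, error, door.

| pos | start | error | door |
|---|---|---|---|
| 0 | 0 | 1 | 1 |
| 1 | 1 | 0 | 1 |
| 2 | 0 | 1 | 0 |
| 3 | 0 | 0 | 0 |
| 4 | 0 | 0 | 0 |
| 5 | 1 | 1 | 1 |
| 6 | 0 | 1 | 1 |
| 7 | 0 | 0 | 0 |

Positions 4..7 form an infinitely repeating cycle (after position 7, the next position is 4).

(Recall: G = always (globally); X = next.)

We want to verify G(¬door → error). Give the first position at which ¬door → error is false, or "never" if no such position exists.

Check ¬door → error at each position in order: 0 ✓, 1 ✓, 2 ✓.
At position 3 the labels are {}, so ¬door → error is false there. This is the first violation.

3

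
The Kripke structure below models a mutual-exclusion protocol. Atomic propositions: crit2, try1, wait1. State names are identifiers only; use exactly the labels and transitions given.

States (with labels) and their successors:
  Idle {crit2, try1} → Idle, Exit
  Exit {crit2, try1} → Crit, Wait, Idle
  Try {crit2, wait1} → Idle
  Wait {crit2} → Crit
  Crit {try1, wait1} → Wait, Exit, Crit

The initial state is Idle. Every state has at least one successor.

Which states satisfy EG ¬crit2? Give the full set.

{Crit}

States satisfying ¬crit2: {Crit}.
States satisfying EG ¬crit2: {Crit}.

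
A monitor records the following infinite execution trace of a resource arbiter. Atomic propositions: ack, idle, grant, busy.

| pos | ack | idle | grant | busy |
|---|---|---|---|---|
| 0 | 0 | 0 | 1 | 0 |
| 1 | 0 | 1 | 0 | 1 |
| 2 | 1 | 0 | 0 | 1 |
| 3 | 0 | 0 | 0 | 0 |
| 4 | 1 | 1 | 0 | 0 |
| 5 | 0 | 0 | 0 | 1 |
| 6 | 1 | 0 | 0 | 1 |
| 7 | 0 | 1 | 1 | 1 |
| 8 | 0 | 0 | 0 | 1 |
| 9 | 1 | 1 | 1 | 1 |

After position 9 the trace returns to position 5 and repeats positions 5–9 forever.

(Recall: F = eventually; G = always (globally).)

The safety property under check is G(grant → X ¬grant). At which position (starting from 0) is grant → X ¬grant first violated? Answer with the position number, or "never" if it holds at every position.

grant → X ¬grant holds at every position 0..9, and those are all the positions the trace ever visits, so the invariant G(grant → X ¬grant) is never violated.

never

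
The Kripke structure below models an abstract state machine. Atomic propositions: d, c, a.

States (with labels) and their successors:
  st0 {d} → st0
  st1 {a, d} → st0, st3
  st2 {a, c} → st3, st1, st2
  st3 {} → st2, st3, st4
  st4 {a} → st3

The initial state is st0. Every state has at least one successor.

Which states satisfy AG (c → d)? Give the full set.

States satisfying c → d: {st0, st1, st3, st4}.
States satisfying AG (c → d): {st0}.

{st0}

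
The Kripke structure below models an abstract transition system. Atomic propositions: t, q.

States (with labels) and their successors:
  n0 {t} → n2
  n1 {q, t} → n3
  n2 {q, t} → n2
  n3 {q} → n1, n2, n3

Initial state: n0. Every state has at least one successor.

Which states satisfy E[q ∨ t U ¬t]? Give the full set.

States satisfying q ∨ t: {n0, n1, n2, n3}.
States satisfying ¬t: {n3}.
States satisfying E[q ∨ t U ¬t]: {n1, n3}.

{n1, n3}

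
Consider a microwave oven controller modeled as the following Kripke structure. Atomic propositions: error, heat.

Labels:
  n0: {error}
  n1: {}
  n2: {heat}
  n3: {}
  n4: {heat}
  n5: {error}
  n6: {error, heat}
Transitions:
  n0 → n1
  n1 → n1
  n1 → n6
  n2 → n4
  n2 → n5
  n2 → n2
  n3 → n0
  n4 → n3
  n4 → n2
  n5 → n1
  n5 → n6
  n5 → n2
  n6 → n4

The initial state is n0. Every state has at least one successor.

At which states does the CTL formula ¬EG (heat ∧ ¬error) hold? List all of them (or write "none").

States satisfying heat ∧ ¬error: {n2, n4}.
States satisfying EG (heat ∧ ¬error): {n2, n4}.
States satisfying ¬EG (heat ∧ ¬error): {n0, n1, n3, n5, n6}.

{n0, n1, n3, n5, n6}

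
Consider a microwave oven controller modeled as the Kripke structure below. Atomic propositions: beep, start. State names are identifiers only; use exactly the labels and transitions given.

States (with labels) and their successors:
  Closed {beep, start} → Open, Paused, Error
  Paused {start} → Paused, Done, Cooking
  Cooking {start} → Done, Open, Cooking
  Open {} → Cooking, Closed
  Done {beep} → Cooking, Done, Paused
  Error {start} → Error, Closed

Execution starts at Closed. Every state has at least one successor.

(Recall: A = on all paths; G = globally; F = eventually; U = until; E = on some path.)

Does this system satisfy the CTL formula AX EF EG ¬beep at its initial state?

States satisfying EF EG ¬beep: {Closed, Paused, Cooking, Open, Done, Error}.
States satisfying AX EF EG ¬beep: {Closed, Paused, Cooking, Open, Done, Error}.
Closed ∈ Sat(AX EF EG ¬beep).

Satisfied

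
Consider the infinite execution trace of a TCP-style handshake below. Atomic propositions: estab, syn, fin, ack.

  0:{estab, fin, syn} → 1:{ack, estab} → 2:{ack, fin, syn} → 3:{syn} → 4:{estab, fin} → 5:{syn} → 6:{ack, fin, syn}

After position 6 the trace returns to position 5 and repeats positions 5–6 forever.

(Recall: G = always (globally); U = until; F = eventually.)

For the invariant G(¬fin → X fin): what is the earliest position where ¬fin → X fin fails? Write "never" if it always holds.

never

¬fin → X fin holds at every position 0..6, and those are all the positions the trace ever visits, so the invariant G(¬fin → X fin) is never violated.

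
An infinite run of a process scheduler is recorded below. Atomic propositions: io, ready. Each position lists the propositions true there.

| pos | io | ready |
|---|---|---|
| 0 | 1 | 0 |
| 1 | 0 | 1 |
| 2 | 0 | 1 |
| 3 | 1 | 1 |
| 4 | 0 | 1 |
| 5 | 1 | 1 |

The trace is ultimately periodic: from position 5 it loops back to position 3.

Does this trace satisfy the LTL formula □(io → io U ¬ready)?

io → io U ¬ready must hold at every position from 0 onward. It fails at position 3, so □(io → io U ¬ready) is false.
Positions where io holds: 0, 3, 5.
Check io U ¬ready at each: 0→ok, 3→fails, 5→fails.

Does not hold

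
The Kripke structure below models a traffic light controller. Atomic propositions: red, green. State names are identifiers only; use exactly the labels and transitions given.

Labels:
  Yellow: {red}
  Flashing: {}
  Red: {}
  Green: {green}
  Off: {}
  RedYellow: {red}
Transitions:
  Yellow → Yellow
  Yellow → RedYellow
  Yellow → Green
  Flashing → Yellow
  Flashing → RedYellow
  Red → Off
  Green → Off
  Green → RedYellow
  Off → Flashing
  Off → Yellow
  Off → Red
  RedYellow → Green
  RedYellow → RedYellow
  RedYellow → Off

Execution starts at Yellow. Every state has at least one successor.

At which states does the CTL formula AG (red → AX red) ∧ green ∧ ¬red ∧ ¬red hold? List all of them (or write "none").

none

States satisfying red → AX red: {Flashing, Red, Green, Off}.
States satisfying AG (red → AX red): ∅.
States satisfying ¬red: {Flashing, Red, Green, Off}.
States satisfying green ∧ ¬red: {Green}.
States satisfying green ∧ ¬red ∧ ¬red: {Green}.
States satisfying AG (red → AX red) ∧ green ∧ ¬red ∧ ¬red: ∅.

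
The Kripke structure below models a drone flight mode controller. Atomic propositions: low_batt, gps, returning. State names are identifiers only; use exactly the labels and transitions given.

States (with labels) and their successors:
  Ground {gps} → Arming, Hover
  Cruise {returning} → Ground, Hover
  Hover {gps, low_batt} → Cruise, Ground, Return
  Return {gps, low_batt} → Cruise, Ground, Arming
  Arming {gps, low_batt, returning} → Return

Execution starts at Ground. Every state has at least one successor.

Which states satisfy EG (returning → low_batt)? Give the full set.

States satisfying returning → low_batt: {Ground, Hover, Return, Arming}.
States satisfying EG (returning → low_batt): {Ground, Hover, Return, Arming}.

{Ground, Hover, Return, Arming}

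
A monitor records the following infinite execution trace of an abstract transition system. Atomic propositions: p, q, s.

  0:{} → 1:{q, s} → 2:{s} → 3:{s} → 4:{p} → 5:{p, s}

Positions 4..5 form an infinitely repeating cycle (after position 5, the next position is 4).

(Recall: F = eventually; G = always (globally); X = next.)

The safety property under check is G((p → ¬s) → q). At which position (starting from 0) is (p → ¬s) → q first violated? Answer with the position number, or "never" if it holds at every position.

0

At position 0 the labels are {}, so (p → ¬s) → q is false there. This is the first violation.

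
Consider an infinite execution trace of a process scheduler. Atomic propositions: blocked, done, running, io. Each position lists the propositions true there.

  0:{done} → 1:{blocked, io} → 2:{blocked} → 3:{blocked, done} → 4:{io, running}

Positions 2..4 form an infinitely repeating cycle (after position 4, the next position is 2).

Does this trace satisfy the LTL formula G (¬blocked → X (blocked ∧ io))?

¬blocked → X (blocked ∧ io) must hold at every position from 0 onward. It fails at position 4, so G (¬blocked → X (blocked ∧ io)) is false.
Positions where ¬blocked holds: 0, 4.
Check X (blocked ∧ io) at each: 0→ok, 4→fails.

Does not hold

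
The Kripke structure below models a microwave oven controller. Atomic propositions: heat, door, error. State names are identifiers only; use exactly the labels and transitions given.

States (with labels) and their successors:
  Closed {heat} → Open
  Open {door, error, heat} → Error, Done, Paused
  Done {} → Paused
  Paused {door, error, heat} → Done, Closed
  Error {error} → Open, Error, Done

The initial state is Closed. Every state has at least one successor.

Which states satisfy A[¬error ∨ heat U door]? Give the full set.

{Closed, Open, Done, Paused}

States satisfying ¬error ∨ heat: {Closed, Open, Done, Paused}.
States satisfying door: {Open, Paused}.
States satisfying A[¬error ∨ heat U door]: {Closed, Open, Done, Paused}.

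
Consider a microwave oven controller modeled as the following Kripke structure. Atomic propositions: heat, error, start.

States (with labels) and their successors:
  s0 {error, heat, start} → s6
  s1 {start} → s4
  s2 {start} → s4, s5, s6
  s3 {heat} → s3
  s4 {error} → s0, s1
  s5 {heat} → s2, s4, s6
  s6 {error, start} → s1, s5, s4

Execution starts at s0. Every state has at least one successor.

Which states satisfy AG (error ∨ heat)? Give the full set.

{s3}

States satisfying error ∨ heat: {s0, s3, s4, s5, s6}.
States satisfying AG (error ∨ heat): {s3}.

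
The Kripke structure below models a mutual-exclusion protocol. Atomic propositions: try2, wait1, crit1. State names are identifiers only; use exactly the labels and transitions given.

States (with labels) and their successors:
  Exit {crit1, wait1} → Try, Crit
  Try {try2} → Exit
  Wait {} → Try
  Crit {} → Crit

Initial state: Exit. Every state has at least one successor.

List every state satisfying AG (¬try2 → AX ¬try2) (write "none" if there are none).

States satisfying ¬try2 → AX ¬try2: {Try, Crit}.
States satisfying AG (¬try2 → AX ¬try2): {Crit}.

{Crit}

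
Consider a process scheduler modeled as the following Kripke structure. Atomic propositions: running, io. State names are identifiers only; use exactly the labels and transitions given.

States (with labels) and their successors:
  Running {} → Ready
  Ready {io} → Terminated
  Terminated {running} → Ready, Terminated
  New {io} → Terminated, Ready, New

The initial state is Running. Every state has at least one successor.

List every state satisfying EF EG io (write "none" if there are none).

{New}

States satisfying EG io: {New}.
States satisfying EF EG io: {New}.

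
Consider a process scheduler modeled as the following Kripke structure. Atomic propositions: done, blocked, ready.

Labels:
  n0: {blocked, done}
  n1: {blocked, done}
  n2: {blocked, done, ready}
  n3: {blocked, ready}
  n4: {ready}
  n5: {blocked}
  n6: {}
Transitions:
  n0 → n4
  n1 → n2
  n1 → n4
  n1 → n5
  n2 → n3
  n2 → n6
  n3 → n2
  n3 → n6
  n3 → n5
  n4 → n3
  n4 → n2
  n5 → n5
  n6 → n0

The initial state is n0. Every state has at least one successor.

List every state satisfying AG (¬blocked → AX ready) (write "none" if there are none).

States satisfying ¬blocked → AX ready: {n0, n1, n2, n3, n4, n5}.
States satisfying AG (¬blocked → AX ready): {n5}.

{n5}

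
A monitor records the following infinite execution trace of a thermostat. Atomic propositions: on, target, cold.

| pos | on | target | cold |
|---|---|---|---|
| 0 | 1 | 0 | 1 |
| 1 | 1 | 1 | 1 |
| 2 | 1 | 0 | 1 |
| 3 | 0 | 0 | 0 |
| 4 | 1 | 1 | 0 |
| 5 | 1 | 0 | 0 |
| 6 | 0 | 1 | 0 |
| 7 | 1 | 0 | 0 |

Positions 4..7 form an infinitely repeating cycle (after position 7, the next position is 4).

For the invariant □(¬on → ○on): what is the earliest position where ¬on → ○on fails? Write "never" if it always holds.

¬on → ○on holds at every position 0..7, and those are all the positions the trace ever visits, so the invariant □(¬on → ○on) is never violated.

never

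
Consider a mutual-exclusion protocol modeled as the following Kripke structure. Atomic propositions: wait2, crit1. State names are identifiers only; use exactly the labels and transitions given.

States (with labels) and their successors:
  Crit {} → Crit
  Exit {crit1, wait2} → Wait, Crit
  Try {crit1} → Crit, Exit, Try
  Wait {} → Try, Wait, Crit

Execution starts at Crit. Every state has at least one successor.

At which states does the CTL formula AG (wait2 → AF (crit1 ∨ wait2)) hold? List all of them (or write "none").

States satisfying wait2 → AF (crit1 ∨ wait2): {Crit, Exit, Try, Wait}.
States satisfying AG (wait2 → AF (crit1 ∨ wait2)): {Crit, Exit, Try, Wait}.

{Crit, Exit, Try, Wait}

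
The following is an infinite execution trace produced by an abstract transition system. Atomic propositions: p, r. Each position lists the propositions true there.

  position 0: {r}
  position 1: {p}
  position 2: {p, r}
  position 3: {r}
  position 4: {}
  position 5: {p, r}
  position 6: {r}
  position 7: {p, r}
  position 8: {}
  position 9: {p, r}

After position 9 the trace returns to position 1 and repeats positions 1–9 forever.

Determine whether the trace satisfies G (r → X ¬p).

r → X ¬p must hold at every position from 0 onward. It fails at position 0, so G (r → X ¬p) is false.
Positions where r holds: 0, 2, 3, 5, 6, 7, 9.
Check X ¬p at each: 0→fails, 2→ok, 3→ok, 5→ok, 6→fails, 7→ok, 9→fails.

No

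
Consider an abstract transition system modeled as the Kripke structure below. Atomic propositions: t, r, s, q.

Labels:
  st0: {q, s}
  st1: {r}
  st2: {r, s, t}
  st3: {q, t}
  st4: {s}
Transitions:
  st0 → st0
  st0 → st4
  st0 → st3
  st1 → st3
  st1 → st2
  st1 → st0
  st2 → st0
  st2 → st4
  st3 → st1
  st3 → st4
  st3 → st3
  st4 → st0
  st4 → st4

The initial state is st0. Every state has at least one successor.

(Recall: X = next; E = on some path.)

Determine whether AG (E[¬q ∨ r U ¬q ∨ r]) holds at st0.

States satisfying E[¬q ∨ r U ¬q ∨ r]: {st1, st2, st4}.
States satisfying AG (E[¬q ∨ r U ¬q ∨ r]): ∅.
st0 is reachable from st0 and violates E[¬q ∨ r U ¬q ∨ r], so AG fails at st0.
st0 ∉ Sat(AG (E[¬q ∨ r U ¬q ∨ r])).

No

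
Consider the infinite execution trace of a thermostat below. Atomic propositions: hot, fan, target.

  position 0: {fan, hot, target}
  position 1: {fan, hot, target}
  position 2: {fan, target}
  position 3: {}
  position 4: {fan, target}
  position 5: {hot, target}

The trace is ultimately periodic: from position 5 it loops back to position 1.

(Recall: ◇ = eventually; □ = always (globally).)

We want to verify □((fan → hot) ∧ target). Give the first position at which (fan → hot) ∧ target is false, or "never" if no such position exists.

Check (fan → hot) ∧ target at each position in order: 0 ✓, 1 ✓.
At position 2 the labels are {fan, target}, so (fan → hot) ∧ target is false there. This is the first violation.

2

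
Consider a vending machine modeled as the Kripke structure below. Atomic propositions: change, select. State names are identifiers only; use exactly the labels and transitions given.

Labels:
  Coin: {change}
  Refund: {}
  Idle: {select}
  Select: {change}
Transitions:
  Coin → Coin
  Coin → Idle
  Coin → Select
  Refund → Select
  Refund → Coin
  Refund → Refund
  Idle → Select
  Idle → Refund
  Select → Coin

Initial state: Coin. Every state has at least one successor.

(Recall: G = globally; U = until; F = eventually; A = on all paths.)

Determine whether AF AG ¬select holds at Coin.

Does not hold

States satisfying AG ¬select: ∅.
States satisfying AF AG ¬select: ∅.
There is a path from Coin along which AG ¬select never holds.
Coin ∉ Sat(AF AG ¬select).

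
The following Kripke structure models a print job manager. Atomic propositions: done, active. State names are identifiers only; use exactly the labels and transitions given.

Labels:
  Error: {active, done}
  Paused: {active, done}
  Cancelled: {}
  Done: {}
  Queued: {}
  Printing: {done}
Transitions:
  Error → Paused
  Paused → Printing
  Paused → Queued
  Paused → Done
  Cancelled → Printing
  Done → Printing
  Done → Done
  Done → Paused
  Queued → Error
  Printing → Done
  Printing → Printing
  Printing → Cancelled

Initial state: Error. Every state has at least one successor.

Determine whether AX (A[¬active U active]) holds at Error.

States satisfying A[¬active U active]: {Error, Paused, Queued}.
States satisfying AX (A[¬active U active]): {Error, Queued}.
Error ∈ Sat(AX (A[¬active U active])).

Holds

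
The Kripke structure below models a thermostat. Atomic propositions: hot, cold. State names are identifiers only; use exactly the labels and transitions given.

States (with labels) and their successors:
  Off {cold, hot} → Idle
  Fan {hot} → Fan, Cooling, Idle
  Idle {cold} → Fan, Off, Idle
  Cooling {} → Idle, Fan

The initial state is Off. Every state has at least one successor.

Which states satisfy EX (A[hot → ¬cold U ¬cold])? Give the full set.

States satisfying A[hot → ¬cold U ¬cold]: {Fan, Cooling}.
States satisfying EX (A[hot → ¬cold U ¬cold]): {Fan, Idle, Cooling}.

{Fan, Idle, Cooling}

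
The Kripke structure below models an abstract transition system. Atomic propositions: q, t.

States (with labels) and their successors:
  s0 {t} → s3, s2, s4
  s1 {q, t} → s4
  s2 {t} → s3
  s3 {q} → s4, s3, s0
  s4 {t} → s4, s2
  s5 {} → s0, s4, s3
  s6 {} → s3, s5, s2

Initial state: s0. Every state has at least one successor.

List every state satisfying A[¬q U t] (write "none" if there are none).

{s0, s1, s2, s4}

States satisfying ¬q: {s0, s2, s4, s5, s6}.
States satisfying t: {s0, s1, s2, s4}.
States satisfying A[¬q U t]: {s0, s1, s2, s4}.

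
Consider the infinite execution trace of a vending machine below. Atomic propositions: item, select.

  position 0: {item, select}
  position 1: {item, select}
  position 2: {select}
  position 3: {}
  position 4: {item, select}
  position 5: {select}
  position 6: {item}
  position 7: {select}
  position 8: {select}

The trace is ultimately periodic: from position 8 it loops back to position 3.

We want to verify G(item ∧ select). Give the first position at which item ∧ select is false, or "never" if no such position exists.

Check item ∧ select at each position in order: 0 ✓, 1 ✓.
At position 2 the labels are {select}, so item ∧ select is false there. This is the first violation.

2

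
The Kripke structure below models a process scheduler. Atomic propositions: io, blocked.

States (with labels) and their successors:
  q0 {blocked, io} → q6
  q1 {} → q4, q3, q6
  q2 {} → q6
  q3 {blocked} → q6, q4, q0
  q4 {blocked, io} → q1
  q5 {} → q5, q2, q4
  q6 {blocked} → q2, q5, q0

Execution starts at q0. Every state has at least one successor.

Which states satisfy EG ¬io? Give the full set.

{q1, q2, q3, q5, q6}

States satisfying ¬io: {q1, q2, q3, q5, q6}.
States satisfying EG ¬io: {q1, q2, q3, q5, q6}.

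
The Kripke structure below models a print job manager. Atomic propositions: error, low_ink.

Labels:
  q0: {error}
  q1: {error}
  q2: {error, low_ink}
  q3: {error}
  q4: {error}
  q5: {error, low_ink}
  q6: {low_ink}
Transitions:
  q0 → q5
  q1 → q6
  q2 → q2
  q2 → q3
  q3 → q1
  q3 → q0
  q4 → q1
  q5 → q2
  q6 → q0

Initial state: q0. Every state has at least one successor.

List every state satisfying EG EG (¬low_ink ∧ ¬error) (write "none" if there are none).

States satisfying EG (¬low_ink ∧ ¬error): ∅.
States satisfying EG EG (¬low_ink ∧ ¬error): ∅.

none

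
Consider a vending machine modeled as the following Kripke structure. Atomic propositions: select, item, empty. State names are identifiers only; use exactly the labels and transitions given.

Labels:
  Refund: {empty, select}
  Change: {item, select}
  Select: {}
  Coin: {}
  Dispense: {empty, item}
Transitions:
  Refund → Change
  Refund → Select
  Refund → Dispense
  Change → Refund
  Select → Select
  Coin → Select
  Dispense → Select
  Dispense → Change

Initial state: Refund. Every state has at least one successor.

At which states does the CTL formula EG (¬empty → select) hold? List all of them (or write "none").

{Refund, Change, Dispense}

States satisfying ¬empty → select: {Refund, Change, Dispense}.
States satisfying EG (¬empty → select): {Refund, Change, Dispense}.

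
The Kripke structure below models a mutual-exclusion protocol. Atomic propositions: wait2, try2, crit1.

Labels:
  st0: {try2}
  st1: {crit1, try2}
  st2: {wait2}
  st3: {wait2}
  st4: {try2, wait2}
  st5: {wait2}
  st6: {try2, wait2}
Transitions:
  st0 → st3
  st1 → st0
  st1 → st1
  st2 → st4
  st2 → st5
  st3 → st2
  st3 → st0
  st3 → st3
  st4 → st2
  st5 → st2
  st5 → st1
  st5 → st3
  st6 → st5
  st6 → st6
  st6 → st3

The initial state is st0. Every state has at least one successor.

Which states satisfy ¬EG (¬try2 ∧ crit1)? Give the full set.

{st0, st1, st2, st3, st4, st5, st6}

States satisfying ¬try2 ∧ crit1: ∅.
States satisfying EG (¬try2 ∧ crit1): ∅.
States satisfying ¬EG (¬try2 ∧ crit1): {st0, st1, st2, st3, st4, st5, st6}.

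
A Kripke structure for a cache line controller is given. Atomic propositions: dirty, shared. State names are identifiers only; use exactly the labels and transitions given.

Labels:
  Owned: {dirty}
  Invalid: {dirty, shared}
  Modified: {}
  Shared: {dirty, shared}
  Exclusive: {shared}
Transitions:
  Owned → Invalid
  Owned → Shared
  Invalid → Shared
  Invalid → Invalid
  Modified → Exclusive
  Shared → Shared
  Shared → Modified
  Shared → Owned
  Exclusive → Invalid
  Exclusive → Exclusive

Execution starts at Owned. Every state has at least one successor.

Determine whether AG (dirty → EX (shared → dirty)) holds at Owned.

States satisfying dirty → EX (shared → dirty): {Owned, Invalid, Modified, Shared, Exclusive}.
States satisfying AG (dirty → EX (shared → dirty)): {Owned, Invalid, Modified, Shared, Exclusive}.
Every state reachable from Owned satisfies dirty → EX (shared → dirty).
Owned ∈ Sat(AG (dirty → EX (shared → dirty))).

Satisfied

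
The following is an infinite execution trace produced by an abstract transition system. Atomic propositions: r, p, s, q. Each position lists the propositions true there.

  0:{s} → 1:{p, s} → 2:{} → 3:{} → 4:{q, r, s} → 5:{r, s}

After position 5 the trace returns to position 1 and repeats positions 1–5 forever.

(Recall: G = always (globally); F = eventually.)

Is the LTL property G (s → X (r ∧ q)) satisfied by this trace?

No

s → X (r ∧ q) must hold at every position from 0 onward. It fails at position 0, so G (s → X (r ∧ q)) is false.
Positions where s holds: 0, 1, 4, 5.
Check X (r ∧ q) at each: 0→fails, 1→fails, 4→fails, 5→fails.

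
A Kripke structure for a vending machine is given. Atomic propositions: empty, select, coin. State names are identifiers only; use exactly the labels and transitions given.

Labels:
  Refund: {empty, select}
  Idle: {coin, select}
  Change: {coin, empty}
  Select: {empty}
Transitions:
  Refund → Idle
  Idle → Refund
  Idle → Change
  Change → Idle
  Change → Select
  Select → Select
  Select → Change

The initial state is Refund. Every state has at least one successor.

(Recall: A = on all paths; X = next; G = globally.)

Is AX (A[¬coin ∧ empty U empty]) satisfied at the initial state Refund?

States satisfying A[¬coin ∧ empty U empty]: {Refund, Change, Select}.
States satisfying AX (A[¬coin ∧ empty U empty]): {Idle, Select}.
Refund ∉ Sat(AX (A[¬coin ∧ empty U empty])).

Does not hold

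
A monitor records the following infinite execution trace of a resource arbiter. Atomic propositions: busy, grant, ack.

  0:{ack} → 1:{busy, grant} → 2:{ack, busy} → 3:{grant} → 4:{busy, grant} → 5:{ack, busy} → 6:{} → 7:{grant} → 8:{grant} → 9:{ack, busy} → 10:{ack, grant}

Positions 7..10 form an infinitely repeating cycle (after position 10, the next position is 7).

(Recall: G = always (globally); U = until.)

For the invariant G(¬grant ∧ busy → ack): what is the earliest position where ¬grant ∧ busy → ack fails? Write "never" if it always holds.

never

¬grant ∧ busy → ack holds at every position 0..10, and those are all the positions the trace ever visits, so the invariant G(¬grant ∧ busy → ack) is never violated.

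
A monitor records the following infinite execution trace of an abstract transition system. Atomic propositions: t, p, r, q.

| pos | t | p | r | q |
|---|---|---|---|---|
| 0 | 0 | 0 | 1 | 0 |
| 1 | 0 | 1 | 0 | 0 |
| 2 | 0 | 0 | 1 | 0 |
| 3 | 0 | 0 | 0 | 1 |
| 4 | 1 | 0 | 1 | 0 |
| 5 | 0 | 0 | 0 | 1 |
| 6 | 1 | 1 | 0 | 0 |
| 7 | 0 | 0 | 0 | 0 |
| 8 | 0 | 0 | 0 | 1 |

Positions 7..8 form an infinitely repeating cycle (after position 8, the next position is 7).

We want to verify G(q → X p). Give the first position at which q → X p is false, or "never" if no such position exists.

3

Check q → X p at each position in order: 0 ✓, 1 ✓, 2 ✓.
At position 3 the labels are {q} and the next position 4 has {r, t}, so q → X p is false there. This is the first violation.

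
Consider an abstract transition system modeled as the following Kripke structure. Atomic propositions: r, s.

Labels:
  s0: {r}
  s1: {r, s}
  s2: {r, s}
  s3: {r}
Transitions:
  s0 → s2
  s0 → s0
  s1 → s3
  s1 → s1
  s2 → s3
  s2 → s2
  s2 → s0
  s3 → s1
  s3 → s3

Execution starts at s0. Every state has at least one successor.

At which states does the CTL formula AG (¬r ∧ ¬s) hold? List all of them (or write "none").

none

States satisfying ¬r ∧ ¬s: ∅.
States satisfying AG (¬r ∧ ¬s): ∅.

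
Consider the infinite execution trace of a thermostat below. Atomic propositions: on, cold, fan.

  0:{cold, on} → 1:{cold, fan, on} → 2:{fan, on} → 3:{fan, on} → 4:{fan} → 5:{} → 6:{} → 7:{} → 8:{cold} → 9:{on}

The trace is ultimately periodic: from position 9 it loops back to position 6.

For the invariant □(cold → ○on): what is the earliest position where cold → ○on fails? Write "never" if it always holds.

cold → ○on holds at every position 0..9, and those are all the positions the trace ever visits, so the invariant □(cold → ○on) is never violated.

never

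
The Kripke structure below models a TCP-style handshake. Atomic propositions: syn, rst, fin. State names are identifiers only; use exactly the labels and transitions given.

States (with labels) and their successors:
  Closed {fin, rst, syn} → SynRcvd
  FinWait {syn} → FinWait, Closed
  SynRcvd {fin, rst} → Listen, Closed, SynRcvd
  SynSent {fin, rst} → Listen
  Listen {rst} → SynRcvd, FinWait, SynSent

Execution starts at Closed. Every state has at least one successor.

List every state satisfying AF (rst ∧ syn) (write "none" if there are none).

{Closed}

States satisfying rst ∧ syn: {Closed}.
States satisfying AF (rst ∧ syn): {Closed}.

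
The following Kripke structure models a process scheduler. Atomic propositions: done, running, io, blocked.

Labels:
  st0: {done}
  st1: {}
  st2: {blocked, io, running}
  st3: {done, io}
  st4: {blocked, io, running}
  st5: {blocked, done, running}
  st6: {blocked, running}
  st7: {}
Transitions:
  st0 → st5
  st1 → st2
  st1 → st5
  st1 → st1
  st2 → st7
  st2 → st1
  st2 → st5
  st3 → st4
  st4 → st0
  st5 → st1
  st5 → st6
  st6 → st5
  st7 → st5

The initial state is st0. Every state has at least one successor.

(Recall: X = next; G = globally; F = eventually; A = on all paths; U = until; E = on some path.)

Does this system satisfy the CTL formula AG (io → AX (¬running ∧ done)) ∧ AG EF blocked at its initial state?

Violated

States satisfying io → AX (¬running ∧ done): {st0, st1, st4, st5, st6, st7}.
States satisfying AG (io → AX (¬running ∧ done)): ∅.
States satisfying EF blocked: {st0, st1, st2, st3, st4, st5, st6, st7}.
States satisfying AG EF blocked: {st0, st1, st2, st3, st4, st5, st6, st7}.
States satisfying AG (io → AX (¬running ∧ done)) ∧ AG EF blocked: ∅.
st0 ∉ Sat(AG (io → AX (¬running ∧ done)) ∧ AG EF blocked).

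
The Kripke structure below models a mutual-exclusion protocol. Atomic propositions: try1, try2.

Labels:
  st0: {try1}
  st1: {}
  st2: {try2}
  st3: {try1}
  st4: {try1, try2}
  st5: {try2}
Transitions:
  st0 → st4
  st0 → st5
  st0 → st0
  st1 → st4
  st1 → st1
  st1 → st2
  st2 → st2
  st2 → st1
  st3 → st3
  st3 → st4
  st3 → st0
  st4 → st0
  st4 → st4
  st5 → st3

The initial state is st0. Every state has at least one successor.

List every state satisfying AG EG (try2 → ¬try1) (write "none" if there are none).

States satisfying EG (try2 → ¬try1): {st0, st1, st2, st3, st5}.
States satisfying AG EG (try2 → ¬try1): ∅.

none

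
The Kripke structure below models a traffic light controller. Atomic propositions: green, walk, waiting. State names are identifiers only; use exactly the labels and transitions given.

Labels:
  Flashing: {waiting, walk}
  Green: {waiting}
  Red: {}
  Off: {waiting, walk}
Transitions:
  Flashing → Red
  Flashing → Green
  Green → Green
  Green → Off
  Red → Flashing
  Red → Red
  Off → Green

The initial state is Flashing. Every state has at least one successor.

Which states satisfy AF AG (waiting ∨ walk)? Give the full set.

{Green, Off}

States satisfying AG (waiting ∨ walk): {Green, Off}.
States satisfying AF AG (waiting ∨ walk): {Green, Off}.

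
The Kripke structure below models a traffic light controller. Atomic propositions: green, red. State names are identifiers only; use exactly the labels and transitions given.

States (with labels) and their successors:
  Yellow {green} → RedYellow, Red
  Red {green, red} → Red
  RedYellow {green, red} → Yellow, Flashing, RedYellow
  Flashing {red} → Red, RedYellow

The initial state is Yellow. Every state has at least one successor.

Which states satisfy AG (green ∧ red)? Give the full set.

{Red}

States satisfying green ∧ red: {Red, RedYellow}.
States satisfying AG (green ∧ red): {Red}.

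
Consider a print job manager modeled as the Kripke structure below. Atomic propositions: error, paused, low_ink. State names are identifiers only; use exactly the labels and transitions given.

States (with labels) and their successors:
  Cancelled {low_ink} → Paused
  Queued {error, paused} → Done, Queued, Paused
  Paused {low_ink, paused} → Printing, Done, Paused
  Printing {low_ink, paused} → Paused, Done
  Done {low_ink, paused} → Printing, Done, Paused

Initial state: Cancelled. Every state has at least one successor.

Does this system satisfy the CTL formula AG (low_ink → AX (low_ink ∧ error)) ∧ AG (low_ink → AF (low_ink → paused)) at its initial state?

States satisfying low_ink → AX (low_ink ∧ error): {Queued}.
States satisfying AG (low_ink → AX (low_ink ∧ error)): ∅.
States satisfying low_ink → AF (low_ink → paused): {Cancelled, Queued, Paused, Printing, Done}.
States satisfying AG (low_ink → AF (low_ink → paused)): {Cancelled, Queued, Paused, Printing, Done}.
States satisfying AG (low_ink → AX (low_ink ∧ error)) ∧ AG (low_ink → AF (low_ink → paused)): ∅.
Cancelled ∉ Sat(AG (low_ink → AX (low_ink ∧ error)) ∧ AG (low_ink → AF (low_ink → paused))).

No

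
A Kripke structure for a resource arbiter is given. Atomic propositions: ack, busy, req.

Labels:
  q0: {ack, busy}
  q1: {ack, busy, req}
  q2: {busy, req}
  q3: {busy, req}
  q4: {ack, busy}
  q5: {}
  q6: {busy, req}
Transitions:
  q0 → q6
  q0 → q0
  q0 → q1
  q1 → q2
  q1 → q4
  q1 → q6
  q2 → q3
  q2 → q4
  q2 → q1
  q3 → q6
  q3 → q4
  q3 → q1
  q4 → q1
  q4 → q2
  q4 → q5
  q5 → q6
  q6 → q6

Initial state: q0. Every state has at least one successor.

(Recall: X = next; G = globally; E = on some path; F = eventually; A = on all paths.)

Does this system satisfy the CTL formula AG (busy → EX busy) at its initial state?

States satisfying busy → EX busy: {q0, q1, q2, q3, q4, q5, q6}.
States satisfying AG (busy → EX busy): {q0, q1, q2, q3, q4, q5, q6}.
Every state reachable from q0 satisfies busy → EX busy.
q0 ∈ Sat(AG (busy → EX busy)).

Yes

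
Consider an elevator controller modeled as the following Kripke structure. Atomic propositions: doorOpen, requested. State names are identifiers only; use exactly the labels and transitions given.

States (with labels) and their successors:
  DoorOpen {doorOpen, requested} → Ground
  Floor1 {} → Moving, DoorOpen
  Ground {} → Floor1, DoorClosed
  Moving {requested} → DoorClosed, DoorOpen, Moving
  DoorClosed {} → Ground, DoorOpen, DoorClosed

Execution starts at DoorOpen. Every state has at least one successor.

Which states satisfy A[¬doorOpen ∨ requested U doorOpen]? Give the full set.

{DoorOpen}

States satisfying ¬doorOpen ∨ requested: {DoorOpen, Floor1, Ground, Moving, DoorClosed}.
States satisfying doorOpen: {DoorOpen}.
States satisfying A[¬doorOpen ∨ requested U doorOpen]: {DoorOpen}.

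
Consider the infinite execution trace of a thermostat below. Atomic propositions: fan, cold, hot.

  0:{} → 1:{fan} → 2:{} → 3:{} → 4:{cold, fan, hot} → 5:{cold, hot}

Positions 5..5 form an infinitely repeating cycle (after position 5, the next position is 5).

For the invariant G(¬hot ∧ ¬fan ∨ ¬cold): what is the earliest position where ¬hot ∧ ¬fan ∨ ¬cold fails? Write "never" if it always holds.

Check ¬hot ∧ ¬fan ∨ ¬cold at each position in order: 0 ✓, 1 ✓, 2 ✓, 3 ✓.
At position 4 the labels are {cold, fan, hot}, so ¬hot ∧ ¬fan ∨ ¬cold is false there. This is the first violation.

4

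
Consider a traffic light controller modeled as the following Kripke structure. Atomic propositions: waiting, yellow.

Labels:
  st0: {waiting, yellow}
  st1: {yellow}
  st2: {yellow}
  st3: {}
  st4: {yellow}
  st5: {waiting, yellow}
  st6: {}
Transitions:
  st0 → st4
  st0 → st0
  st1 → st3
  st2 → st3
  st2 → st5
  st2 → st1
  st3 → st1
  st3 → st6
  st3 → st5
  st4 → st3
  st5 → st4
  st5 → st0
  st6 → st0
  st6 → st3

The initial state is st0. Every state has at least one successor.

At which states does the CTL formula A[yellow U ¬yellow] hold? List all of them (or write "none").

{st1, st3, st4, st6}

States satisfying yellow: {st0, st1, st2, st4, st5}.
States satisfying ¬yellow: {st3, st6}.
States satisfying A[yellow U ¬yellow]: {st1, st3, st4, st6}.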